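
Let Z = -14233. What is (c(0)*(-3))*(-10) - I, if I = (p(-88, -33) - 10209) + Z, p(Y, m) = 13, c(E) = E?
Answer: 24429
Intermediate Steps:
I = -24429 (I = (13 - 10209) - 14233 = -10196 - 14233 = -24429)
(c(0)*(-3))*(-10) - I = (0*(-3))*(-10) - 1*(-24429) = 0*(-10) + 24429 = 0 + 24429 = 24429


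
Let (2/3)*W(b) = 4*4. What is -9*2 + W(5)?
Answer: 6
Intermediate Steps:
W(b) = 24 (W(b) = 3*(4*4)/2 = (3/2)*16 = 24)
-9*2 + W(5) = -9*2 + 24 = -18 + 24 = 6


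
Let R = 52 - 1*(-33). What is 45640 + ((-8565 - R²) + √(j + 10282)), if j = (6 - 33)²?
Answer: 29850 + 11*√91 ≈ 29955.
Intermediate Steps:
j = 729 (j = (-27)² = 729)
R = 85 (R = 52 + 33 = 85)
45640 + ((-8565 - R²) + √(j + 10282)) = 45640 + ((-8565 - 1*85²) + √(729 + 10282)) = 45640 + ((-8565 - 1*7225) + √11011) = 45640 + ((-8565 - 7225) + 11*√91) = 45640 + (-15790 + 11*√91) = 29850 + 11*√91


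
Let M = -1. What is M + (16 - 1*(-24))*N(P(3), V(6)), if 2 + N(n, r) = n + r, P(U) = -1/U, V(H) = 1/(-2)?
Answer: -343/3 ≈ -114.33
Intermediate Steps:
V(H) = -½
N(n, r) = -2 + n + r (N(n, r) = -2 + (n + r) = -2 + n + r)
M + (16 - 1*(-24))*N(P(3), V(6)) = -1 + (16 - 1*(-24))*(-2 - 1/3 - ½) = -1 + (16 + 24)*(-2 - 1*⅓ - ½) = -1 + 40*(-2 - ⅓ - ½) = -1 + 40*(-17/6) = -1 - 340/3 = -343/3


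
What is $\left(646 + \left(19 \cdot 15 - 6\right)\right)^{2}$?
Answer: $855625$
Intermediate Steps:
$\left(646 + \left(19 \cdot 15 - 6\right)\right)^{2} = \left(646 + \left(285 - 6\right)\right)^{2} = \left(646 + 279\right)^{2} = 925^{2} = 855625$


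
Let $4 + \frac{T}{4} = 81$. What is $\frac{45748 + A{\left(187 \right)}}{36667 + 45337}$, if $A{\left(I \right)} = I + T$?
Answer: $\frac{46243}{82004} \approx 0.56391$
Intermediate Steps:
$T = 308$ ($T = -16 + 4 \cdot 81 = -16 + 324 = 308$)
$A{\left(I \right)} = 308 + I$ ($A{\left(I \right)} = I + 308 = 308 + I$)
$\frac{45748 + A{\left(187 \right)}}{36667 + 45337} = \frac{45748 + \left(308 + 187\right)}{36667 + 45337} = \frac{45748 + 495}{82004} = 46243 \cdot \frac{1}{82004} = \frac{46243}{82004}$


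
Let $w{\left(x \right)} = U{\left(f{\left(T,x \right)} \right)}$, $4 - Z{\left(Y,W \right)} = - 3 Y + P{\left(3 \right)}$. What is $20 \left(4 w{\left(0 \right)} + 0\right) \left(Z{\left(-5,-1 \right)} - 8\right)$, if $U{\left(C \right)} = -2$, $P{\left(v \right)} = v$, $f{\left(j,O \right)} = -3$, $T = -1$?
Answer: $3520$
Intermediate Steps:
$Z{\left(Y,W \right)} = 1 + 3 Y$ ($Z{\left(Y,W \right)} = 4 - \left(- 3 Y + 3\right) = 4 - \left(3 - 3 Y\right) = 4 + \left(-3 + 3 Y\right) = 1 + 3 Y$)
$w{\left(x \right)} = -2$
$20 \left(4 w{\left(0 \right)} + 0\right) \left(Z{\left(-5,-1 \right)} - 8\right) = 20 \left(4 \left(-2\right) + 0\right) \left(\left(1 + 3 \left(-5\right)\right) - 8\right) = 20 \left(-8 + 0\right) \left(\left(1 - 15\right) - 8\right) = 20 \left(-8\right) \left(-14 - 8\right) = \left(-160\right) \left(-22\right) = 3520$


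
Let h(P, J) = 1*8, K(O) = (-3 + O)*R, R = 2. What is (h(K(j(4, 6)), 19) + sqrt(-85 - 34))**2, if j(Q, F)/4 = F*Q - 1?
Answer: (8 + I*sqrt(119))**2 ≈ -55.0 + 174.54*I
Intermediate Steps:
j(Q, F) = -4 + 4*F*Q (j(Q, F) = 4*(F*Q - 1) = 4*(-1 + F*Q) = -4 + 4*F*Q)
K(O) = -6 + 2*O (K(O) = (-3 + O)*2 = -6 + 2*O)
h(P, J) = 8
(h(K(j(4, 6)), 19) + sqrt(-85 - 34))**2 = (8 + sqrt(-85 - 34))**2 = (8 + sqrt(-119))**2 = (8 + I*sqrt(119))**2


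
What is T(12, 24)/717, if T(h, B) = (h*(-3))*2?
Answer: -24/239 ≈ -0.10042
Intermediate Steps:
T(h, B) = -6*h (T(h, B) = -3*h*2 = -6*h)
T(12, 24)/717 = -6*12/717 = -72*1/717 = -24/239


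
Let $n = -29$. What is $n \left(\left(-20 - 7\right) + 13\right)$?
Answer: $406$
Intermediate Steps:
$n \left(\left(-20 - 7\right) + 13\right) = - 29 \left(\left(-20 - 7\right) + 13\right) = - 29 \left(-27 + 13\right) = \left(-29\right) \left(-14\right) = 406$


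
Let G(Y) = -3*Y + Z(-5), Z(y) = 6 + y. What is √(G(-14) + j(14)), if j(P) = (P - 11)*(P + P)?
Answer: √127 ≈ 11.269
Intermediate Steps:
j(P) = 2*P*(-11 + P) (j(P) = (-11 + P)*(2*P) = 2*P*(-11 + P))
G(Y) = 1 - 3*Y (G(Y) = -3*Y + (6 - 5) = -3*Y + 1 = 1 - 3*Y)
√(G(-14) + j(14)) = √((1 - 3*(-14)) + 2*14*(-11 + 14)) = √((1 + 42) + 2*14*3) = √(43 + 84) = √127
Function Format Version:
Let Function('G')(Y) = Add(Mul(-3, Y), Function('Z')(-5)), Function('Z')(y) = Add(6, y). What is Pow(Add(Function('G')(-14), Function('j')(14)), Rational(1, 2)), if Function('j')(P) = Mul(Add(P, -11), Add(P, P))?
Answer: Pow(127, Rational(1, 2)) ≈ 11.269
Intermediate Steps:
Function('j')(P) = Mul(2, P, Add(-11, P)) (Function('j')(P) = Mul(Add(-11, P), Mul(2, P)) = Mul(2, P, Add(-11, P)))
Function('G')(Y) = Add(1, Mul(-3, Y)) (Function('G')(Y) = Add(Mul(-3, Y), Add(6, -5)) = Add(Mul(-3, Y), 1) = Add(1, Mul(-3, Y)))
Pow(Add(Function('G')(-14), Function('j')(14)), Rational(1, 2)) = Pow(Add(Add(1, Mul(-3, -14)), Mul(2, 14, Add(-11, 14))), Rational(1, 2)) = Pow(Add(Add(1, 42), Mul(2, 14, 3)), Rational(1, 2)) = Pow(Add(43, 84), Rational(1, 2)) = Pow(127, Rational(1, 2))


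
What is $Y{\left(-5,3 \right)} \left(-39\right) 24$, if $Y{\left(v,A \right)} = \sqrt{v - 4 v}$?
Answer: $- 936 \sqrt{15} \approx -3625.1$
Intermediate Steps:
$Y{\left(v,A \right)} = \sqrt{3} \sqrt{- v}$ ($Y{\left(v,A \right)} = \sqrt{- 3 v} = \sqrt{3} \sqrt{- v}$)
$Y{\left(-5,3 \right)} \left(-39\right) 24 = \sqrt{3} \sqrt{\left(-1\right) \left(-5\right)} \left(-39\right) 24 = \sqrt{3} \sqrt{5} \left(-39\right) 24 = \sqrt{15} \left(-39\right) 24 = - 39 \sqrt{15} \cdot 24 = - 936 \sqrt{15}$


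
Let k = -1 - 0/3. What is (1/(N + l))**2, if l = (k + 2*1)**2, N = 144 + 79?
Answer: 1/50176 ≈ 1.9930e-5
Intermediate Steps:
N = 223
k = -1 (k = -1 - 0/3 = -1 - 1*0 = -1 + 0 = -1)
l = 1 (l = (-1 + 2*1)**2 = (-1 + 2)**2 = 1**2 = 1)
(1/(N + l))**2 = (1/(223 + 1))**2 = (1/224)**2 = 1/50176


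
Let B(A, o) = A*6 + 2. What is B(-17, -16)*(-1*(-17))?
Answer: -1700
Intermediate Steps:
B(A, o) = 2 + 6*A (B(A, o) = 6*A + 2 = 2 + 6*A)
B(-17, -16)*(-1*(-17)) = (2 + 6*(-17))*(-1*(-17)) = (2 - 102)*17 = -100*17 = -1700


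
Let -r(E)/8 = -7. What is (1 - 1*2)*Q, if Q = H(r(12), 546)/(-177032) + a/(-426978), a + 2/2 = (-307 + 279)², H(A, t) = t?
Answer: 3442093/699896012 ≈ 0.0049180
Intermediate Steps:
r(E) = 56 (r(E) = -8*(-7) = 56)
a = 783 (a = -1 + (-307 + 279)² = -1 + (-28)² = -1 + 784 = 783)
Q = -3442093/699896012 (Q = 546/(-177032) + 783/(-426978) = 546*(-1/177032) + 783*(-1/426978) = -273/88516 - 29/15814 = -3442093/699896012 ≈ -0.0049180)
(1 - 1*2)*Q = (1 - 1*2)*(-3442093/699896012) = (1 - 2)*(-3442093/699896012) = -1*(-3442093/699896012) = 3442093/699896012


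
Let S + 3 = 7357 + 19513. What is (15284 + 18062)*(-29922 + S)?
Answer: -101872030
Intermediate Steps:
S = 26867 (S = -3 + (7357 + 19513) = -3 + 26870 = 26867)
(15284 + 18062)*(-29922 + S) = (15284 + 18062)*(-29922 + 26867) = 33346*(-3055) = -101872030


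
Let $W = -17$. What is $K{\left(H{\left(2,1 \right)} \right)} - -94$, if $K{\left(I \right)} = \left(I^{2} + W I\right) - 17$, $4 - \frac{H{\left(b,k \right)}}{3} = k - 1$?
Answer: $17$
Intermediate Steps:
$H{\left(b,k \right)} = 15 - 3 k$ ($H{\left(b,k \right)} = 12 - 3 \left(k - 1\right) = 12 - 3 \left(-1 + k\right) = 12 - \left(-3 + 3 k\right) = 15 - 3 k$)
$K{\left(I \right)} = -17 + I^{2} - 17 I$ ($K{\left(I \right)} = \left(I^{2} - 17 I\right) - 17 = -17 + I^{2} - 17 I$)
$K{\left(H{\left(2,1 \right)} \right)} - -94 = \left(-17 + \left(15 - 3\right)^{2} - 17 \left(15 - 3\right)\right) - -94 = \left(-17 + \left(15 - 3\right)^{2} - 17 \left(15 - 3\right)\right) + 94 = \left(-17 + 12^{2} - 204\right) + 94 = \left(-17 + 144 - 204\right) + 94 = -77 + 94 = 17$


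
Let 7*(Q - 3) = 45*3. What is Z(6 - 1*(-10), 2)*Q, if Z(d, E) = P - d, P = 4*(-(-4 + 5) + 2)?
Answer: -1872/7 ≈ -267.43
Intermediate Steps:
Q = 156/7 (Q = 3 + (45*3)/7 = 3 + (1/7)*135 = 3 + 135/7 = 156/7 ≈ 22.286)
P = 4 (P = 4*(-1*1 + 2) = 4*(-1 + 2) = 4*1 = 4)
Z(d, E) = 4 - d
Z(6 - 1*(-10), 2)*Q = (4 - (6 - 1*(-10)))*(156/7) = (4 - (6 + 10))*(156/7) = (4 - 1*16)*(156/7) = (4 - 16)*(156/7) = -12*156/7 = -1872/7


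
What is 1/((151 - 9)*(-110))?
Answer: -1/15620 ≈ -6.4021e-5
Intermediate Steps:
1/((151 - 9)*(-110)) = 1/(142*(-110)) = 1/(-15620) = -1/15620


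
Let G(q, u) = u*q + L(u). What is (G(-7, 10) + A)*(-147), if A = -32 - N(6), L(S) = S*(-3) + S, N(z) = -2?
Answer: 17640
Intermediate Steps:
L(S) = -2*S (L(S) = -3*S + S = -2*S)
G(q, u) = -2*u + q*u (G(q, u) = u*q - 2*u = q*u - 2*u = -2*u + q*u)
A = -30 (A = -32 - (-2) = -32 - 1*(-2) = -32 + 2 = -30)
(G(-7, 10) + A)*(-147) = (10*(-2 - 7) - 30)*(-147) = (10*(-9) - 30)*(-147) = (-90 - 30)*(-147) = -120*(-147) = 17640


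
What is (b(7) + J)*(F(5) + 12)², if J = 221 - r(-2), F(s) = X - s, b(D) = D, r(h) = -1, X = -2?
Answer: 5725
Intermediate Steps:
F(s) = -2 - s
J = 222 (J = 221 - 1*(-1) = 221 + 1 = 222)
(b(7) + J)*(F(5) + 12)² = (7 + 222)*((-2 - 1*5) + 12)² = 229*((-2 - 5) + 12)² = 229*(-7 + 12)² = 229*5² = 229*25 = 5725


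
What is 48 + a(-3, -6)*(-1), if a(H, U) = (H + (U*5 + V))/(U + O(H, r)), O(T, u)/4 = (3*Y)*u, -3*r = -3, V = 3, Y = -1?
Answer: 139/3 ≈ 46.333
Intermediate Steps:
r = 1 (r = -1/3*(-3) = 1)
O(T, u) = -12*u (O(T, u) = 4*((3*(-1))*u) = 4*(-3*u) = -12*u)
a(H, U) = (3 + H + 5*U)/(-12 + U) (a(H, U) = (H + (U*5 + 3))/(U - 12*1) = (H + (5*U + 3))/(U - 12) = (H + (3 + 5*U))/(-12 + U) = (3 + H + 5*U)/(-12 + U))
48 + a(-3, -6)*(-1) = 48 + ((3 - 3 + 5*(-6))/(-12 - 6))*(-1) = 48 + ((3 - 3 - 30)/(-18))*(-1) = 48 - 1/18*(-30)*(-1) = 48 + (5/3)*(-1) = 48 - 5/3 = 139/3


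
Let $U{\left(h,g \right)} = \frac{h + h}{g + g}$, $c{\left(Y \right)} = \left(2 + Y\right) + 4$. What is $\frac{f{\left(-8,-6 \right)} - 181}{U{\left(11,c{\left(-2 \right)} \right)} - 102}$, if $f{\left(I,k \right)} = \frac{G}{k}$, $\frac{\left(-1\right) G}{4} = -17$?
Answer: $\frac{2308}{1191} \approx 1.9379$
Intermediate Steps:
$G = 68$ ($G = \left(-4\right) \left(-17\right) = 68$)
$f{\left(I,k \right)} = \frac{68}{k}$
$c{\left(Y \right)} = 6 + Y$
$U{\left(h,g \right)} = \frac{h}{g}$ ($U{\left(h,g \right)} = \frac{2 h}{2 g} = 2 h \frac{1}{2 g} = \frac{h}{g}$)
$\frac{f{\left(-8,-6 \right)} - 181}{U{\left(11,c{\left(-2 \right)} \right)} - 102} = \frac{\frac{68}{-6} - 181}{\frac{11}{6 - 2} - 102} = \frac{68 \left(- \frac{1}{6}\right) - 181}{\frac{11}{4} - 102} = \frac{- \frac{34}{3} - 181}{11 \cdot \frac{1}{4} - 102} = - \frac{577}{3 \left(\frac{11}{4} - 102\right)} = - \frac{577}{3 \left(- \frac{397}{4}\right)} = \left(- \frac{577}{3}\right) \left(- \frac{4}{397}\right) = \frac{2308}{1191}$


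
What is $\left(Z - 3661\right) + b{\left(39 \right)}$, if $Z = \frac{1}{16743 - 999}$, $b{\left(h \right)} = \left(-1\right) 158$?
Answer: $- \frac{60126335}{15744} \approx -3819.0$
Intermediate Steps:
$b{\left(h \right)} = -158$
$Z = \frac{1}{15744} \approx 6.3516 \cdot 10^{-5}$
$\left(Z - 3661\right) + b{\left(39 \right)} = \left(\frac{1}{15744} - 3661\right) - 158 = - \frac{57638783}{15744} - 158 = - \frac{60126335}{15744}$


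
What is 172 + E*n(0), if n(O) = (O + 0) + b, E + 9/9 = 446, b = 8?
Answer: 3732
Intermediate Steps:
E = 445 (E = -1 + 446 = 445)
n(O) = 8 + O (n(O) = (O + 0) + 8 = O + 8 = 8 + O)
172 + E*n(0) = 172 + 445*(8 + 0) = 172 + 445*8 = 172 + 3560 = 3732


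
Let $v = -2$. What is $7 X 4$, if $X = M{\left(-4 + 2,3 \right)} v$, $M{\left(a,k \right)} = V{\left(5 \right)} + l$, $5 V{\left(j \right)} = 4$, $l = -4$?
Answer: $\frac{896}{5} \approx 179.2$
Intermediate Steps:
$V{\left(j \right)} = \frac{4}{5}$ ($V{\left(j \right)} = \frac{1}{5} \cdot 4 = \frac{4}{5}$)
$M{\left(a,k \right)} = - \frac{16}{5}$ ($M{\left(a,k \right)} = \frac{4}{5} - 4 = - \frac{16}{5}$)
$X = \frac{32}{5}$ ($X = \left(- \frac{16}{5}\right) \left(-2\right) = \frac{32}{5} \approx 6.4$)
$7 X 4 = 7 \cdot \frac{32}{5} \cdot 4 = \frac{224}{5} \cdot 4 = \frac{896}{5}$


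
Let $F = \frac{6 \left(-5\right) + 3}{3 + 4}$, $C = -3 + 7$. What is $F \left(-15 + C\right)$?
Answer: $\frac{297}{7} \approx 42.429$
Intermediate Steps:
$C = 4$
$F = - \frac{27}{7}$ ($F = \frac{-30 + 3}{7} = \left(-27\right) \frac{1}{7} = - \frac{27}{7} \approx -3.8571$)
$F \left(-15 + C\right) = - \frac{27 \left(-15 + 4\right)}{7} = \left(- \frac{27}{7}\right) \left(-11\right) = \frac{297}{7}$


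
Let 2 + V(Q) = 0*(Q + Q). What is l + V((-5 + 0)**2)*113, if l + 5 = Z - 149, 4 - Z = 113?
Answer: -489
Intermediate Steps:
Z = -109 (Z = 4 - 1*113 = 4 - 113 = -109)
l = -263 (l = -5 + (-109 - 149) = -5 - 258 = -263)
V(Q) = -2 (V(Q) = -2 + 0*(Q + Q) = -2 + 0*(2*Q) = -2 + 0 = -2)
l + V((-5 + 0)**2)*113 = -263 - 2*113 = -263 - 226 = -489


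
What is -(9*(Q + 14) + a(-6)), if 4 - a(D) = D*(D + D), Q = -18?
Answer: 104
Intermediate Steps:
a(D) = 4 - 2*D² (a(D) = 4 - D*(D + D) = 4 - D*2*D = 4 - 2*D²)
-(9*(Q + 14) + a(-6)) = -(9*(-18 + 14) + (4 - 2*(-6)²)) = -(9*(-4) + (4 - 2*36)) = -(-36 + (4 - 72)) = -(-36 - 68) = -1*(-104) = 104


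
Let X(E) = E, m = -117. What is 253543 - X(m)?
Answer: 253660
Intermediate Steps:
253543 - X(m) = 253543 - 1*(-117) = 253543 + 117 = 253660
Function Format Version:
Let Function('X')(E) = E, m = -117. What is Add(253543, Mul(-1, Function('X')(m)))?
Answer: 253660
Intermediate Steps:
Add(253543, Mul(-1, Function('X')(m))) = Add(253543, Mul(-1, -117)) = Add(253543, 117) = 253660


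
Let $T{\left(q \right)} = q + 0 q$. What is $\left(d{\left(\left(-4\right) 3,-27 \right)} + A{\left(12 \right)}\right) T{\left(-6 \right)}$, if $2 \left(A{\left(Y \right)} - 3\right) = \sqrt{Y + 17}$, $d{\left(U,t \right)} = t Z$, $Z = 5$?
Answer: $792 - 3 \sqrt{29} \approx 775.84$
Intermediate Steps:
$d{\left(U,t \right)} = 5 t$ ($d{\left(U,t \right)} = t 5 = 5 t$)
$T{\left(q \right)} = q$ ($T{\left(q \right)} = q + 0 = q$)
$A{\left(Y \right)} = 3 + \frac{\sqrt{17 + Y}}{2}$ ($A{\left(Y \right)} = 3 + \frac{\sqrt{Y + 17}}{2} = 3 + \frac{\sqrt{17 + Y}}{2}$)
$\left(d{\left(\left(-4\right) 3,-27 \right)} + A{\left(12 \right)}\right) T{\left(-6 \right)} = \left(5 \left(-27\right) + \left(3 + \frac{\sqrt{17 + 12}}{2}\right)\right) \left(-6\right) = \left(-135 + \left(3 + \frac{\sqrt{29}}{2}\right)\right) \left(-6\right) = \left(-132 + \frac{\sqrt{29}}{2}\right) \left(-6\right) = 792 - 3 \sqrt{29}$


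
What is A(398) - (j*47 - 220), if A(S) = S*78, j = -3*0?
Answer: 31264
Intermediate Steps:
j = 0
A(S) = 78*S
A(398) - (j*47 - 220) = 78*398 - (0*47 - 220) = 31044 - (0 - 220) = 31044 - 1*(-220) = 31044 + 220 = 31264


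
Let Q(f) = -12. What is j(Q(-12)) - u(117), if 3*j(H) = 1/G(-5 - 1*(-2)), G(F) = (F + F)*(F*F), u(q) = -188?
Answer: 30455/162 ≈ 187.99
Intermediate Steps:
G(F) = 2*F³ (G(F) = (2*F)*F² = 2*F³)
j(H) = -1/162 (j(H) = 1/(3*((2*(-5 - 1*(-2))³))) = 1/(3*((2*(-5 + 2)³))) = 1/(3*((2*(-3)³))) = 1/(3*((2*(-27)))) = (⅓)/(-54) = (⅓)*(-1/54) = -1/162)
j(Q(-12)) - u(117) = -1/162 - 1*(-188) = -1/162 + 188 = 30455/162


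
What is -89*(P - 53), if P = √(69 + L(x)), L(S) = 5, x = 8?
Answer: 4717 - 89*√74 ≈ 3951.4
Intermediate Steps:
P = √74 (P = √(69 + 5) = √74 ≈ 8.6023)
-89*(P - 53) = -89*(√74 - 53) = -89*(-53 + √74) = 4717 - 89*√74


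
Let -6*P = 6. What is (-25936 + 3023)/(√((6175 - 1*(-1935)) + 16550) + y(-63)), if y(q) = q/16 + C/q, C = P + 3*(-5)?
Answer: -85756576752/25042351871 - 139686446592*√685/25042351871 ≈ -149.42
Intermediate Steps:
P = -1 (P = -⅙*6 = -1)
C = -16 (C = -1 + 3*(-5) = -1 - 15 = -16)
y(q) = -16/q + q/16 (y(q) = q/16 - 16/q = -16/q + q/16)
(-25936 + 3023)/(√((6175 - 1*(-1935)) + 16550) + y(-63)) = (-25936 + 3023)/(√((6175 - 1*(-1935)) + 16550) + (-16/(-63) + (1/16)*(-63))) = -22913/(√((6175 + 1935) + 16550) + (-16*(-1/63) - 63/16)) = -22913/(√(8110 + 16550) + (16/63 - 63/16)) = -22913/(√24660 - 3713/1008) = -22913/(6*√685 - 3713/1008) = -22913/(-3713/1008 + 6*√685)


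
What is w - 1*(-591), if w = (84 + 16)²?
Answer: 10591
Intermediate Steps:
w = 10000 (w = 100² = 10000)
w - 1*(-591) = 10000 - 1*(-591) = 10000 + 591 = 10591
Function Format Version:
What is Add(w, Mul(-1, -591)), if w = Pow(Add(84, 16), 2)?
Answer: 10591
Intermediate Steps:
w = 10000 (w = Pow(100, 2) = 10000)
Add(w, Mul(-1, -591)) = Add(10000, Mul(-1, -591)) = Add(10000, 591) = 10591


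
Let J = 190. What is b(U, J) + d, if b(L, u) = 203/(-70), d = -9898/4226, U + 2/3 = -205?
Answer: -110767/21130 ≈ -5.2422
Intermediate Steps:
U = -617/3 (U = -⅔ - 205 = -617/3 ≈ -205.67)
d = -4949/2113 (d = -9898*1/4226 = -4949/2113 ≈ -2.3422)
b(L, u) = -29/10 (b(L, u) = 203*(-1/70) = -29/10)
b(U, J) + d = -29/10 - 4949/2113 = -110767/21130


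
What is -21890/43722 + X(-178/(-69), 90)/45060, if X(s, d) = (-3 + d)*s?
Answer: -1871722103/3776050530 ≈ -0.49568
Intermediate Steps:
X(s, d) = s*(-3 + d)
-21890/43722 + X(-178/(-69), 90)/45060 = -21890/43722 + ((-178/(-69))*(-3 + 90))/45060 = -21890*1/43722 + (-178*(-1/69)*87)*(1/45060) = -10945/21861 + ((178/69)*87)*(1/45060) = -10945/21861 + (5162/23)*(1/45060) = -10945/21861 + 2581/518190 = -1871722103/3776050530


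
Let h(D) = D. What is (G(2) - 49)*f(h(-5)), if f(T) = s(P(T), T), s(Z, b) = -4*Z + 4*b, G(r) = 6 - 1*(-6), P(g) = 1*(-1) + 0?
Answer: 592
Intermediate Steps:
P(g) = -1 (P(g) = -1 + 0 = -1)
G(r) = 12 (G(r) = 6 + 6 = 12)
f(T) = 4 + 4*T (f(T) = -4*(-1) + 4*T = 4 + 4*T)
(G(2) - 49)*f(h(-5)) = (12 - 49)*(4 + 4*(-5)) = -37*(4 - 20) = -37*(-16) = 592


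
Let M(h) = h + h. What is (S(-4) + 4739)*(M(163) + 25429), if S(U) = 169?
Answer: 126405540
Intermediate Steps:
M(h) = 2*h
(S(-4) + 4739)*(M(163) + 25429) = (169 + 4739)*(2*163 + 25429) = 4908*(326 + 25429) = 4908*25755 = 126405540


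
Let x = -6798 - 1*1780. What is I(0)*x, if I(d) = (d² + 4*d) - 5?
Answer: 42890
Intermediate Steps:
I(d) = -5 + d² + 4*d
x = -8578 (x = -6798 - 1780 = -8578)
I(0)*x = (-5 + 0² + 4*0)*(-8578) = (-5 + 0 + 0)*(-8578) = -5*(-8578) = 42890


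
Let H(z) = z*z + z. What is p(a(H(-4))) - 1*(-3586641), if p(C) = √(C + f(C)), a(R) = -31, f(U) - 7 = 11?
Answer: 3586641 + I*√13 ≈ 3.5866e+6 + 3.6056*I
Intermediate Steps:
H(z) = z + z² (H(z) = z² + z = z + z²)
f(U) = 18 (f(U) = 7 + 11 = 18)
p(C) = √(18 + C) (p(C) = √(C + 18) = √(18 + C))
p(a(H(-4))) - 1*(-3586641) = √(18 - 31) - 1*(-3586641) = √(-13) + 3586641 = I*√13 + 3586641 = 3586641 + I*√13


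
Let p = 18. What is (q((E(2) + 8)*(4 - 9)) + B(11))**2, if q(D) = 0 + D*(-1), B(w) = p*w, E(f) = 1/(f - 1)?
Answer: 59049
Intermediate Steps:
E(f) = 1/(-1 + f)
B(w) = 18*w
q(D) = -D (q(D) = 0 - D = -D)
(q((E(2) + 8)*(4 - 9)) + B(11))**2 = (-(1/(-1 + 2) + 8)*(4 - 9) + 18*11)**2 = (-(1/1 + 8)*(-5) + 198)**2 = (-(1 + 8)*(-5) + 198)**2 = (-9*(-5) + 198)**2 = (-1*(-45) + 198)**2 = (45 + 198)**2 = 243**2 = 59049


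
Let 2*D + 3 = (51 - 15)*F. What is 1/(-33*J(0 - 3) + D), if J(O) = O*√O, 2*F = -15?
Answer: -182/64047 - 44*I*√3/21349 ≈ -0.0028417 - 0.0035697*I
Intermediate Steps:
F = -15/2 (F = (½)*(-15) = -15/2 ≈ -7.5000)
D = -273/2 (D = -3/2 + ((51 - 15)*(-15/2))/2 = -3/2 + (36*(-15/2))/2 = -3/2 + (½)*(-270) = -3/2 - 135 = -273/2 ≈ -136.50)
J(O) = O^(3/2)
1/(-33*J(0 - 3) + D) = 1/(-33*(0 - 3)^(3/2) - 273/2) = 1/(-(-99)*I*√3 - 273/2) = 1/(99*I*√3 - 273/2) = 1/(-273/2 + 99*I*√3)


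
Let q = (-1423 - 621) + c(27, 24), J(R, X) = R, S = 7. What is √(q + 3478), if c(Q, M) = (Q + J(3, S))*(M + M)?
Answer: √2874 ≈ 53.610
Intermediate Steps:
c(Q, M) = 2*M*(3 + Q) (c(Q, M) = (Q + 3)*(M + M) = (3 + Q)*(2*M) = 2*M*(3 + Q))
q = -604 (q = (-1423 - 621) + 2*24*(3 + 27) = -2044 + 2*24*30 = -2044 + 1440 = -604)
√(q + 3478) = √(-604 + 3478) = √2874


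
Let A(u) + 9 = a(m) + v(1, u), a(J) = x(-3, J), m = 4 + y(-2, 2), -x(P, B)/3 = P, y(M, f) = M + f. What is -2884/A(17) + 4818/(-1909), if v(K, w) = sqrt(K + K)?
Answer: -4818/1909 - 1442*sqrt(2) ≈ -2041.8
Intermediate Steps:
x(P, B) = -3*P
m = 4 (m = 4 + (-2 + 2) = 4 + 0 = 4)
v(K, w) = sqrt(2)*sqrt(K) (v(K, w) = sqrt(2*K) = sqrt(2)*sqrt(K))
a(J) = 9 (a(J) = -3*(-3) = 9)
A(u) = sqrt(2) (A(u) = -9 + (9 + sqrt(2)*sqrt(1)) = -9 + (9 + sqrt(2)*1) = -9 + (9 + sqrt(2)) = sqrt(2))
-2884/A(17) + 4818/(-1909) = -2884*sqrt(2)/2 + 4818/(-1909) = -1442*sqrt(2) + 4818*(-1/1909) = -1442*sqrt(2) - 4818/1909 = -4818/1909 - 1442*sqrt(2)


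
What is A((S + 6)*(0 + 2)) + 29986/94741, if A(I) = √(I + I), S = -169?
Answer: 29986/94741 + 2*I*√163 ≈ 0.3165 + 25.534*I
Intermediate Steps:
A(I) = √2*√I (A(I) = √(2*I) = √2*√I)
A((S + 6)*(0 + 2)) + 29986/94741 = √2*√((-169 + 6)*(0 + 2)) + 29986/94741 = √2*√(-163*2) + 29986*(1/94741) = √2*√(-326) + 29986/94741 = √2*(I*√326) + 29986/94741 = 2*I*√163 + 29986/94741 = 29986/94741 + 2*I*√163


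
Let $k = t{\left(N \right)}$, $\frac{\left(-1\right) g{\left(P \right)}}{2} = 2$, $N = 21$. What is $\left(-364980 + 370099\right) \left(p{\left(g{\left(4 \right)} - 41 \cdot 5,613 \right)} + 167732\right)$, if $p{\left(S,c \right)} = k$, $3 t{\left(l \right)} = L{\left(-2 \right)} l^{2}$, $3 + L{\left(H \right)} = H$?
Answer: $854857643$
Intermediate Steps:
$L{\left(H \right)} = -3 + H$
$t{\left(l \right)} = - \frac{5 l^{2}}{3}$ ($t{\left(l \right)} = \frac{\left(-3 - 2\right) l^{2}}{3} = \frac{\left(-5\right) l^{2}}{3} = - \frac{5 l^{2}}{3}$)
$g{\left(P \right)} = -4$ ($g{\left(P \right)} = \left(-2\right) 2 = -4$)
$k = -735$ ($k = - \frac{5 \cdot 21^{2}}{3} = \left(- \frac{5}{3}\right) 441 = -735$)
$p{\left(S,c \right)} = -735$
$\left(-364980 + 370099\right) \left(p{\left(g{\left(4 \right)} - 41 \cdot 5,613 \right)} + 167732\right) = \left(-364980 + 370099\right) \left(-735 + 167732\right) = 5119 \cdot 166997 = 854857643$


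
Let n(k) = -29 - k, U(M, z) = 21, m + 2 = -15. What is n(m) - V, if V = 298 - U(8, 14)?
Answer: -289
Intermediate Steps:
m = -17 (m = -2 - 15 = -17)
V = 277 (V = 298 - 1*21 = 298 - 21 = 277)
n(m) - V = (-29 - 1*(-17)) - 1*277 = (-29 + 17) - 277 = -12 - 277 = -289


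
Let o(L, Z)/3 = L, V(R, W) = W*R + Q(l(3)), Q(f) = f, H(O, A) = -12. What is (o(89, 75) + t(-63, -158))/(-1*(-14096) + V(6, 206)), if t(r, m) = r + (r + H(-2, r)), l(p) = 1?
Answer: 43/5111 ≈ 0.0084132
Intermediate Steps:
V(R, W) = 1 + R*W (V(R, W) = W*R + 1 = R*W + 1 = 1 + R*W)
t(r, m) = -12 + 2*r (t(r, m) = r + (r - 12) = r + (-12 + r) = -12 + 2*r)
o(L, Z) = 3*L
(o(89, 75) + t(-63, -158))/(-1*(-14096) + V(6, 206)) = (3*89 + (-12 + 2*(-63)))/(-1*(-14096) + (1 + 6*206)) = (267 + (-12 - 126))/(14096 + (1 + 1236)) = (267 - 138)/(14096 + 1237) = 129/15333 = 129*(1/15333) = 43/5111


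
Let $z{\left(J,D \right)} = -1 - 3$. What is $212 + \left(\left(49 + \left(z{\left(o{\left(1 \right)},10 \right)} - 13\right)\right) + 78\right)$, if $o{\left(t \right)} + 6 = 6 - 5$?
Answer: $322$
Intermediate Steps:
$o{\left(t \right)} = -5$ ($o{\left(t \right)} = -6 + \left(6 - 5\right) = -6 + 1 = -5$)
$z{\left(J,D \right)} = -4$ ($z{\left(J,D \right)} = -1 - 3 = -4$)
$212 + \left(\left(49 + \left(z{\left(o{\left(1 \right)},10 \right)} - 13\right)\right) + 78\right) = 212 + \left(\left(49 - 17\right) + 78\right) = 212 + \left(32 + 78\right) = 212 + 110 = 322$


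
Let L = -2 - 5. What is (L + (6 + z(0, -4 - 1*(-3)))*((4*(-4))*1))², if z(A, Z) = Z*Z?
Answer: 14161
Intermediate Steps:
L = -7
z(A, Z) = Z²
(L + (6 + z(0, -4 - 1*(-3)))*((4*(-4))*1))² = (-7 + (6 + (-4 - 1*(-3))²)*((4*(-4))*1))² = (-7 + (6 + (-4 + 3)²)*(-16*1))² = (-7 + (6 + (-1)²)*(-16))² = (-7 + (6 + 1)*(-16))² = (-7 + 7*(-16))² = (-7 - 112)² = (-119)² = 14161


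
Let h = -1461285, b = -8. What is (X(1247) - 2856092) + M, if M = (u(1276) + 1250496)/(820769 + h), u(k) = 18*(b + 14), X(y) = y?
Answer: -457143787656/160129 ≈ -2.8548e+6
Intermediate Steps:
u(k) = 108 (u(k) = 18*(-8 + 14) = 18*6 = 108)
M = -312651/160129 (M = (108 + 1250496)/(820769 - 1461285) = 1250604/(-640516) = 1250604*(-1/640516) = -312651/160129 ≈ -1.9525)
(X(1247) - 2856092) + M = (1247 - 2856092) - 312651/160129 = -2854845 - 312651/160129 = -457143787656/160129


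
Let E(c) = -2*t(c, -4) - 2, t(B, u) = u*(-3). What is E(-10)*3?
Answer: -78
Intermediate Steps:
t(B, u) = -3*u
E(c) = -26 (E(c) = -(-6)*(-4) - 2 = -2*12 - 2 = -24 - 2 = -26)
E(-10)*3 = -26*3 = -78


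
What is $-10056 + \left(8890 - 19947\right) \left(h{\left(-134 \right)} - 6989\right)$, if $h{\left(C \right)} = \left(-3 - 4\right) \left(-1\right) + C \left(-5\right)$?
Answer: $69781728$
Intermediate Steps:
$h{\left(C \right)} = 7 - 5 C$ ($h{\left(C \right)} = \left(-7\right) \left(-1\right) - 5 C = 7 - 5 C$)
$-10056 + \left(8890 - 19947\right) \left(h{\left(-134 \right)} - 6989\right) = -10056 + \left(8890 - 19947\right) \left(\left(7 - -670\right) - 6989\right) = -10056 - 11057 \left(\left(7 + 670\right) - 6989\right) = -10056 - 11057 \left(677 - 6989\right) = -10056 - -69791784 = -10056 + 69791784 = 69781728$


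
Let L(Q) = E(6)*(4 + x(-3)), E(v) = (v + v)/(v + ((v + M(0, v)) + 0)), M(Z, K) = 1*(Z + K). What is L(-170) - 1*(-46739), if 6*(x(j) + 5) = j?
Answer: 46738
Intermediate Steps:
M(Z, K) = K + Z (M(Z, K) = 1*(K + Z) = K + Z)
x(j) = -5 + j/6
E(v) = ⅔ (E(v) = (v + v)/(v + ((v + (v + 0)) + 0)) = (2*v)/(v + ((v + v) + 0)) = (2*v)/(v + (2*v + 0)) = (2*v)/(v + 2*v) = (2*v)/((3*v)) = (2*v)*(1/(3*v)) = ⅔)
L(Q) = -1 (L(Q) = 2*(4 + (-5 + (⅙)*(-3)))/3 = 2*(4 + (-5 - ½))/3 = 2*(4 - 11/2)/3 = (⅔)*(-3/2) = -1)
L(-170) - 1*(-46739) = -1 - 1*(-46739) = -1 + 46739 = 46738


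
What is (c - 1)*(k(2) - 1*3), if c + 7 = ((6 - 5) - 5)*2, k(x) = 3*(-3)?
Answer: 192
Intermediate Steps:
k(x) = -9
c = -15 (c = -7 + ((6 - 5) - 5)*2 = -7 + (1 - 5)*2 = -7 - 4*2 = -7 - 8 = -15)
(c - 1)*(k(2) - 1*3) = (-15 - 1)*(-9 - 1*3) = -16*(-9 - 3) = -16*(-12) = 192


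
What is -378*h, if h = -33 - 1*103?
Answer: 51408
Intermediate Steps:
h = -136 (h = -33 - 103 = -136)
-378*h = -378*(-136) = 51408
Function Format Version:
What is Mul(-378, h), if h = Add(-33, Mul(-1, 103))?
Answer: 51408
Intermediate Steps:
h = -136 (h = Add(-33, -103) = -136)
Mul(-378, h) = Mul(-378, -136) = 51408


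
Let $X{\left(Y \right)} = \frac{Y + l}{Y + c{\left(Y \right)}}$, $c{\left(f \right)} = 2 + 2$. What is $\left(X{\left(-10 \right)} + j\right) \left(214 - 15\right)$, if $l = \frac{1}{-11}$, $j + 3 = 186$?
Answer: $\frac{808537}{22} \approx 36752.0$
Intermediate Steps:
$j = 183$ ($j = -3 + 186 = 183$)
$c{\left(f \right)} = 4$
$l = - \frac{1}{11} \approx -0.090909$
$X{\left(Y \right)} = \frac{- \frac{1}{11} + Y}{4 + Y}$ ($X{\left(Y \right)} = \frac{Y - \frac{1}{11}}{Y + 4} = \frac{- \frac{1}{11} + Y}{4 + Y}$)
$\left(X{\left(-10 \right)} + j\right) \left(214 - 15\right) = \left(\frac{- \frac{1}{11} - 10}{4 - 10} + 183\right) \left(214 - 15\right) = \left(\frac{1}{-6} \left(- \frac{111}{11}\right) + 183\right) 199 = \left(\left(- \frac{1}{6}\right) \left(- \frac{111}{11}\right) + 183\right) 199 = \left(\frac{37}{22} + 183\right) 199 = \frac{4063}{22} \cdot 199 = \frac{808537}{22}$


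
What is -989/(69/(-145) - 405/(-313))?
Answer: -44885765/37128 ≈ -1208.9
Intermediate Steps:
-989/(69/(-145) - 405/(-313)) = -989/(69*(-1/145) - 405*(-1/313)) = -989/(-69/145 + 405/313) = -989/37128/45385 = -989*45385/37128 = -44885765/37128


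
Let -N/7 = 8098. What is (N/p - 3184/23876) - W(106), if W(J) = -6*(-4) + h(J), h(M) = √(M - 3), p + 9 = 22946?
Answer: -3642479458/136910953 - √103 ≈ -36.754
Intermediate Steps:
p = 22937 (p = -9 + 22946 = 22937)
N = -56686 (N = -7*8098 = -56686)
h(M) = √(-3 + M)
W(J) = 24 + √(-3 + J) (W(J) = -6*(-4) + √(-3 + J) = 24 + √(-3 + J))
(N/p - 3184/23876) - W(106) = (-56686/22937 - 3184/23876) - (24 + √(-3 + 106)) = (-56686*1/22937 - 3184*1/23876) - (24 + √103) = (-56686/22937 - 796/5969) + (-24 - √103) = -356616586/136910953 + (-24 - √103) = -3642479458/136910953 - √103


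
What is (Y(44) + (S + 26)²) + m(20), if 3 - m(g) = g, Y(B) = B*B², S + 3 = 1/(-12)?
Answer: 12339673/144 ≈ 85692.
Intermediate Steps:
S = -37/12 (S = -3 + 1/(-12) = -3 - 1/12 = -37/12 ≈ -3.0833)
Y(B) = B³
m(g) = 3 - g
(Y(44) + (S + 26)²) + m(20) = (44³ + (-37/12 + 26)²) + (3 - 1*20) = (85184 + (275/12)²) + (3 - 20) = (85184 + 75625/144) - 17 = 12342121/144 - 17 = 12339673/144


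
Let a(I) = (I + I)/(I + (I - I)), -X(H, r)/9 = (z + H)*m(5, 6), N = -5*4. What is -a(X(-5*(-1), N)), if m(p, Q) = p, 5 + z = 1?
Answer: -2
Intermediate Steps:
z = -4 (z = -5 + 1 = -4)
N = -20
X(H, r) = 180 - 45*H (X(H, r) = -9*(-4 + H)*5 = -9*(-20 + 5*H) = 180 - 45*H)
a(I) = 2 (a(I) = (2*I)/(I + 0) = (2*I)/I = 2)
-a(X(-5*(-1), N)) = -1*2 = -2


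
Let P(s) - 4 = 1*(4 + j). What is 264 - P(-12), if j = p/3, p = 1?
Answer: 767/3 ≈ 255.67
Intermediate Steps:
j = ⅓ (j = 1/3 = 1*(⅓) = ⅓ ≈ 0.33333)
P(s) = 25/3 (P(s) = 4 + 1*(4 + ⅓) = 4 + 1*(13/3) = 4 + 13/3 = 25/3)
264 - P(-12) = 264 - 1*25/3 = 264 - 25/3 = 767/3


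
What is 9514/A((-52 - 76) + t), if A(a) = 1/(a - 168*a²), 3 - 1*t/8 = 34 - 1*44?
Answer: -920879088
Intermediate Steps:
t = 104 (t = 24 - 8*(34 - 1*44) = 24 - 8*(34 - 44) = 24 - 8*(-10) = 24 + 80 = 104)
9514/A((-52 - 76) + t) = 9514/((-1/(((-52 - 76) + 104)*(-1 + 168*((-52 - 76) + 104))))) = 9514/((-1/((-128 + 104)*(-1 + 168*(-128 + 104))))) = 9514/((-1/(-24*(-1 + 168*(-24))))) = 9514/((-1*(-1/24)/(-1 - 4032))) = 9514/((-1*(-1/24)/(-4033))) = 9514/((-1*(-1/24)*(-1/4033))) = 9514/(-1/96792) = 9514*(-96792) = -920879088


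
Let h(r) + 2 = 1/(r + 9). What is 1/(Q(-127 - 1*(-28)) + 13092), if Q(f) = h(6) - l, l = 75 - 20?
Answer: 15/195526 ≈ 7.6716e-5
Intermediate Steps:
h(r) = -2 + 1/(9 + r) (h(r) = -2 + 1/(r + 9) = -2 + 1/(9 + r))
l = 55
Q(f) = -854/15 (Q(f) = (-17 - 2*6)/(9 + 6) - 1*55 = (-17 - 12)/15 - 55 = (1/15)*(-29) - 55 = -29/15 - 55 = -854/15)
1/(Q(-127 - 1*(-28)) + 13092) = 1/(-854/15 + 13092) = 1/(195526/15) = 15/195526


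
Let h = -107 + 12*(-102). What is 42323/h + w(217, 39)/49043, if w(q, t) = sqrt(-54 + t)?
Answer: -42323/1331 + I*sqrt(15)/49043 ≈ -31.798 + 7.8971e-5*I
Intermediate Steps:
h = -1331 (h = -107 - 1224 = -1331)
42323/h + w(217, 39)/49043 = 42323/(-1331) + sqrt(-54 + 39)/49043 = 42323*(-1/1331) + sqrt(-15)*(1/49043) = -42323/1331 + (I*sqrt(15))*(1/49043) = -42323/1331 + I*sqrt(15)/49043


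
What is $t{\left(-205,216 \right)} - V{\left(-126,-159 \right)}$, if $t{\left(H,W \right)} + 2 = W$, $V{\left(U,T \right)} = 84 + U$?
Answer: $256$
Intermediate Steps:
$t{\left(H,W \right)} = -2 + W$
$t{\left(-205,216 \right)} - V{\left(-126,-159 \right)} = \left(-2 + 216\right) - \left(84 - 126\right) = 214 - -42 = 214 + 42 = 256$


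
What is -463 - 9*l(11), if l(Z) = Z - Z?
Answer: -463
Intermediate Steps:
l(Z) = 0
-463 - 9*l(11) = -463 - 9*0 = -463 + 0 = -463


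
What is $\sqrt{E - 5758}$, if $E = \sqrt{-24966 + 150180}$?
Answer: $\sqrt{-5758 + \sqrt{125214}} \approx 73.513 i$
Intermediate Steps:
$E = \sqrt{125214} \approx 353.86$
$\sqrt{E - 5758} = \sqrt{\sqrt{125214} - 5758} = \sqrt{-5758 + \sqrt{125214}}$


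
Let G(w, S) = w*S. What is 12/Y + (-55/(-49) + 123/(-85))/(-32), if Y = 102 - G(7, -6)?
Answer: 1168/12495 ≈ 0.093477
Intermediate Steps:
G(w, S) = S*w
Y = 144 (Y = 102 - (-6)*7 = 102 - 1*(-42) = 102 + 42 = 144)
12/Y + (-55/(-49) + 123/(-85))/(-32) = 12/144 + (-55/(-49) + 123/(-85))/(-32) = 12*(1/144) + (-55*(-1/49) + 123*(-1/85))*(-1/32) = 1/12 + (55/49 - 123/85)*(-1/32) = 1/12 - 1352/4165*(-1/32) = 1/12 + 169/16660 = 1168/12495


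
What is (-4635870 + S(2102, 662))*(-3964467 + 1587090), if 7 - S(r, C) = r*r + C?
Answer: 21526979941233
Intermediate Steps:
S(r, C) = 7 - C - r² (S(r, C) = 7 - (r*r + C) = 7 - (r² + C) = 7 - (C + r²) = 7 + (-C - r²) = 7 - C - r²)
(-4635870 + S(2102, 662))*(-3964467 + 1587090) = (-4635870 + (7 - 1*662 - 1*2102²))*(-3964467 + 1587090) = (-4635870 + (7 - 662 - 1*4418404))*(-2377377) = (-4635870 + (7 - 662 - 4418404))*(-2377377) = (-4635870 - 4419059)*(-2377377) = -9054929*(-2377377) = 21526979941233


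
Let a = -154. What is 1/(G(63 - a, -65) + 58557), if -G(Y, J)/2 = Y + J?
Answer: 1/58253 ≈ 1.7166e-5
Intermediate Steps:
G(Y, J) = -2*J - 2*Y (G(Y, J) = -2*(Y + J) = -2*(J + Y) = -2*J - 2*Y)
1/(G(63 - a, -65) + 58557) = 1/((-2*(-65) - 2*(63 - 1*(-154))) + 58557) = 1/((130 - 2*(63 + 154)) + 58557) = 1/((130 - 2*217) + 58557) = 1/((130 - 434) + 58557) = 1/(-304 + 58557) = 1/58253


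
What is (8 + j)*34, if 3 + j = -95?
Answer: -3060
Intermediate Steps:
j = -98 (j = -3 - 95 = -98)
(8 + j)*34 = (8 - 98)*34 = -90*34 = -3060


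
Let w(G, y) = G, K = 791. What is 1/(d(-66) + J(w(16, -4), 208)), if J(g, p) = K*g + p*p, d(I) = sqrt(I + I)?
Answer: 4660/260587211 - I*sqrt(33)/1563523266 ≈ 1.7883e-5 - 3.6741e-9*I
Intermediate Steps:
d(I) = sqrt(2)*sqrt(I) (d(I) = sqrt(2*I) = sqrt(2)*sqrt(I))
J(g, p) = p**2 + 791*g (J(g, p) = 791*g + p*p = 791*g + p**2 = p**2 + 791*g)
1/(d(-66) + J(w(16, -4), 208)) = 1/(sqrt(2)*sqrt(-66) + (208**2 + 791*16)) = 1/(sqrt(2)*(I*sqrt(66)) + (43264 + 12656)) = 1/(2*I*sqrt(33) + 55920) = 1/(55920 + 2*I*sqrt(33))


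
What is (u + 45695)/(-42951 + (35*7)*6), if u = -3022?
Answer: -42673/41481 ≈ -1.0287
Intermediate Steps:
(u + 45695)/(-42951 + (35*7)*6) = (-3022 + 45695)/(-42951 + (35*7)*6) = 42673/(-42951 + 245*6) = 42673/(-42951 + 1470) = 42673/(-41481) = 42673*(-1/41481) = -42673/41481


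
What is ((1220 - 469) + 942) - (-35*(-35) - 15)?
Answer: 483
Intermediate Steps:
((1220 - 469) + 942) - (-35*(-35) - 15) = (751 + 942) - (1225 - 15) = 1693 - 1*1210 = 1693 - 1210 = 483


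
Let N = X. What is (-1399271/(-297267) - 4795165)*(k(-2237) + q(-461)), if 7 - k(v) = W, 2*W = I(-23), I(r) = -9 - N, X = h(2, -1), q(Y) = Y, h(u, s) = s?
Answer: 213816437217600/99089 ≈ 2.1578e+9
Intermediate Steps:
X = -1
N = -1
I(r) = -8 (I(r) = -9 - 1*(-1) = -9 + 1 = -8)
W = -4 (W = (1/2)*(-8) = -4)
k(v) = 11 (k(v) = 7 - 1*(-4) = 7 + 4 = 11)
(-1399271/(-297267) - 4795165)*(k(-2237) + q(-461)) = (-1399271/(-297267) - 4795165)*(11 - 461) = (-1399271*(-1/297267) - 4795165)*(-450) = (1399271/297267 - 4795165)*(-450) = -1425442914784/297267*(-450) = 213816437217600/99089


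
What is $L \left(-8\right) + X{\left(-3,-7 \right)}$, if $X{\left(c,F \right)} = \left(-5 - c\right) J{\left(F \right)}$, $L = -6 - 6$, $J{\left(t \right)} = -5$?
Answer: $106$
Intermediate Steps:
$L = -12$ ($L = -6 - 6 = -12$)
$X{\left(c,F \right)} = 25 + 5 c$ ($X{\left(c,F \right)} = \left(-5 - c\right) \left(-5\right) = 25 + 5 c$)
$L \left(-8\right) + X{\left(-3,-7 \right)} = \left(-12\right) \left(-8\right) + \left(25 + 5 \left(-3\right)\right) = 96 + \left(25 - 15\right) = 96 + 10 = 106$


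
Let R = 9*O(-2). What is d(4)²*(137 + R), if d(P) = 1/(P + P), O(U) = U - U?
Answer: 137/64 ≈ 2.1406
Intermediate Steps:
O(U) = 0
d(P) = 1/(2*P)
R = 0 (R = 9*0 = 0)
d(4)²*(137 + R) = ((½)/4)²*(137 + 0) = ((½)*(¼))²*137 = (⅛)²*137 = (1/64)*137 = 137/64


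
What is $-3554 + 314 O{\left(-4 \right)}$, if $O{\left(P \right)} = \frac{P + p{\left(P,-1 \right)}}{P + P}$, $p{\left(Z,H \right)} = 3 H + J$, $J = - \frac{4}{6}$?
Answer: $- \frac{39037}{12} \approx -3253.1$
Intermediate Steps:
$J = - \frac{2}{3}$ ($J = \left(-4\right) \frac{1}{6} = - \frac{2}{3} \approx -0.66667$)
$p{\left(Z,H \right)} = - \frac{2}{3} + 3 H$ ($p{\left(Z,H \right)} = 3 H - \frac{2}{3} = - \frac{2}{3} + 3 H$)
$O{\left(P \right)} = \frac{- \frac{11}{3} + P}{2 P}$ ($O{\left(P \right)} = \frac{P + \left(- \frac{2}{3} + 3 \left(-1\right)\right)}{P + P} = \frac{P - \frac{11}{3}}{2 P} = \left(P - \frac{11}{3}\right) \frac{1}{2 P} = \left(- \frac{11}{3} + P\right) \frac{1}{2 P} = \frac{- \frac{11}{3} + P}{2 P}$)
$-3554 + 314 O{\left(-4 \right)} = -3554 + 314 \frac{-11 + 3 \left(-4\right)}{6 \left(-4\right)} = -3554 + 314 \cdot \frac{1}{6} \left(- \frac{1}{4}\right) \left(-11 - 12\right) = -3554 + 314 \cdot \frac{1}{6} \left(- \frac{1}{4}\right) \left(-23\right) = -3554 + 314 \cdot \frac{23}{24} = -3554 + \frac{3611}{12} = - \frac{39037}{12}$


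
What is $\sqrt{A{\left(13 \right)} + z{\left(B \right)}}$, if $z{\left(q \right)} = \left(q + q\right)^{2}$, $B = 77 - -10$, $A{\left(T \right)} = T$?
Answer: $\sqrt{30289} \approx 174.04$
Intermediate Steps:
$B = 87$ ($B = 77 + 10 = 87$)
$z{\left(q \right)} = 4 q^{2}$ ($z{\left(q \right)} = \left(2 q\right)^{2} = 4 q^{2}$)
$\sqrt{A{\left(13 \right)} + z{\left(B \right)}} = \sqrt{13 + 4 \cdot 87^{2}} = \sqrt{13 + 4 \cdot 7569} = \sqrt{13 + 30276} = \sqrt{30289}$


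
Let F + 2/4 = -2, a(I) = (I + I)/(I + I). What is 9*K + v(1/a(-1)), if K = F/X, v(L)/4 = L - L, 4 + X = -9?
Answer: 45/26 ≈ 1.7308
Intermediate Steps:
X = -13 (X = -4 - 9 = -13)
a(I) = 1 (a(I) = (2*I)/((2*I)) = (2*I)*(1/(2*I)) = 1)
F = -5/2 (F = -1/2 - 2 = -5/2 ≈ -2.5000)
v(L) = 0 (v(L) = 4*(L - L) = 4*0 = 0)
K = 5/26 (K = -5/2/(-13) = -5/2*(-1/13) = 5/26 ≈ 0.19231)
9*K + v(1/a(-1)) = 9*(5/26) + 0 = 45/26 + 0 = 45/26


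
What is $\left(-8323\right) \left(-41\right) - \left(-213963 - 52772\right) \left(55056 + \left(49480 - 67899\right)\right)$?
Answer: $9772711438$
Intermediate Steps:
$\left(-8323\right) \left(-41\right) - \left(-213963 - 52772\right) \left(55056 + \left(49480 - 67899\right)\right) = 341243 - - 266735 \left(55056 + \left(49480 - 67899\right)\right) = 341243 - - 266735 \left(55056 - 18419\right) = 341243 - \left(-266735\right) 36637 = 341243 - -9772370195 = 341243 + 9772370195 = 9772711438$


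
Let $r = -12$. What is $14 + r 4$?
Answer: $-34$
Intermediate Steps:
$14 + r 4 = 14 - 48 = -34$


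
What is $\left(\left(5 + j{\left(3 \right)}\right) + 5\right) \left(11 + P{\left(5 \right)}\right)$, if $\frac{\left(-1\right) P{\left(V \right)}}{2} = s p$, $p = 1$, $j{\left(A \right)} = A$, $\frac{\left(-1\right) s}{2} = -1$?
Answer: $91$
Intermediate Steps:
$s = 2$ ($s = \left(-2\right) \left(-1\right) = 2$)
$P{\left(V \right)} = -4$ ($P{\left(V \right)} = - 2 \cdot 2 \cdot 1 = \left(-2\right) 2 = -4$)
$\left(\left(5 + j{\left(3 \right)}\right) + 5\right) \left(11 + P{\left(5 \right)}\right) = \left(\left(5 + 3\right) + 5\right) \left(11 - 4\right) = \left(8 + 5\right) 7 = 13 \cdot 7 = 91$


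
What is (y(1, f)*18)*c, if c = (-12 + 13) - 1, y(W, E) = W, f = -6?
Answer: 0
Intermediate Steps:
c = 0 (c = 1 - 1 = 0)
(y(1, f)*18)*c = (1*18)*0 = 18*0 = 0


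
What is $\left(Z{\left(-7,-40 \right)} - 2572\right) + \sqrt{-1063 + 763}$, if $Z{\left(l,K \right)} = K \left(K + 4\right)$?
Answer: $-1132 + 10 i \sqrt{3} \approx -1132.0 + 17.32 i$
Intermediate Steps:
$Z{\left(l,K \right)} = K \left(4 + K\right)$
$\left(Z{\left(-7,-40 \right)} - 2572\right) + \sqrt{-1063 + 763} = \left(- 40 \left(4 - 40\right) - 2572\right) + \sqrt{-1063 + 763} = \left(\left(-40\right) \left(-36\right) - 2572\right) + \sqrt{-300} = \left(1440 - 2572\right) + 10 i \sqrt{3} = -1132 + 10 i \sqrt{3}$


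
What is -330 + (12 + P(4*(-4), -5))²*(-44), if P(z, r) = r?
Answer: -2486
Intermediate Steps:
-330 + (12 + P(4*(-4), -5))²*(-44) = -330 + (12 - 5)²*(-44) = -330 + 7²*(-44) = -330 + 49*(-44) = -330 - 2156 = -2486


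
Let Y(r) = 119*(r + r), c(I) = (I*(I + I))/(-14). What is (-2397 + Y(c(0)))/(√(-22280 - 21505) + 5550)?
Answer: -295630/685473 + 799*I*√4865/3427365 ≈ -0.43128 + 0.01626*I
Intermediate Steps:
c(I) = -I²/7 (c(I) = (I*(2*I))*(-1/14) = (2*I²)*(-1/14) = -I²/7)
Y(r) = 238*r (Y(r) = 119*(2*r) = 238*r)
(-2397 + Y(c(0)))/(√(-22280 - 21505) + 5550) = (-2397 + 238*(-⅐*0²))/(√(-22280 - 21505) + 5550) = (-2397 + 238*(-⅐*0))/(√(-43785) + 5550) = (-2397 + 238*0)/(3*I*√4865 + 5550) = (-2397 + 0)/(5550 + 3*I*√4865) = -2397/(5550 + 3*I*√4865)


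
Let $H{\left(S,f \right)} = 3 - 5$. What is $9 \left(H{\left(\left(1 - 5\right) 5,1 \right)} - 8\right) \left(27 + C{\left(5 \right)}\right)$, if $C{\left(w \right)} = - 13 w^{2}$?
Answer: $26820$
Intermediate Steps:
$H{\left(S,f \right)} = -2$
$9 \left(H{\left(\left(1 - 5\right) 5,1 \right)} - 8\right) \left(27 + C{\left(5 \right)}\right) = 9 \left(-2 - 8\right) \left(27 - 13 \cdot 5^{2}\right) = 9 \left(-10\right) \left(27 - 325\right) = - 90 \left(27 - 325\right) = \left(-90\right) \left(-298\right) = 26820$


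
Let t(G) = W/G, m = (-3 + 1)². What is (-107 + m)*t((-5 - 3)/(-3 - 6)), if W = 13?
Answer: -12051/8 ≈ -1506.4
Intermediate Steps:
m = 4 (m = (-2)² = 4)
t(G) = 13/G
(-107 + m)*t((-5 - 3)/(-3 - 6)) = (-107 + 4)*(13/(((-5 - 3)/(-3 - 6)))) = -1339/((-8/(-9))) = -1339/((-8*(-⅑))) = -1339/8/9 = -1339*9/8 = -103*117/8 = -12051/8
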